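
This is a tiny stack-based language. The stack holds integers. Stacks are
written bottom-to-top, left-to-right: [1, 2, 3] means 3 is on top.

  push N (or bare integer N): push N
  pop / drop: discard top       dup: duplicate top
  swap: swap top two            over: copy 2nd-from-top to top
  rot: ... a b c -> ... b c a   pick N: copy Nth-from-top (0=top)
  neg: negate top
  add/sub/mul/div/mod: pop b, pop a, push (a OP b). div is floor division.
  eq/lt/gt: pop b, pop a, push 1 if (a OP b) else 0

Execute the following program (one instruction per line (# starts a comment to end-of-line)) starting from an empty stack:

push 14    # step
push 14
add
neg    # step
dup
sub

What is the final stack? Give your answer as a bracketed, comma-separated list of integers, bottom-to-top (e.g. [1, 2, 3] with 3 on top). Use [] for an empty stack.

After 'push 14': [14]
After 'push 14': [14, 14]
After 'add': [28]
After 'neg': [-28]
After 'dup': [-28, -28]
After 'sub': [0]

Answer: [0]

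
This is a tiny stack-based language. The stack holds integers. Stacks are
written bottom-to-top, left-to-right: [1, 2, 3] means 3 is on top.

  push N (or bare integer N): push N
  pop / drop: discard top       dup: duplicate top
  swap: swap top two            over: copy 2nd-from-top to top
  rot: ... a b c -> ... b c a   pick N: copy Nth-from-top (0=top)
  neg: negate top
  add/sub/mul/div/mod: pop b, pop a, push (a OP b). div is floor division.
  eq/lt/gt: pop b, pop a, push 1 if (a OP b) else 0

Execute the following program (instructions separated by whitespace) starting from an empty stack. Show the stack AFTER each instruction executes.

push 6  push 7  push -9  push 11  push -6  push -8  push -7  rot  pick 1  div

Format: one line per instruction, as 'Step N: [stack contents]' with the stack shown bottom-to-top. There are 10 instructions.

Step 1: [6]
Step 2: [6, 7]
Step 3: [6, 7, -9]
Step 4: [6, 7, -9, 11]
Step 5: [6, 7, -9, 11, -6]
Step 6: [6, 7, -9, 11, -6, -8]
Step 7: [6, 7, -9, 11, -6, -8, -7]
Step 8: [6, 7, -9, 11, -8, -7, -6]
Step 9: [6, 7, -9, 11, -8, -7, -6, -7]
Step 10: [6, 7, -9, 11, -8, -7, 0]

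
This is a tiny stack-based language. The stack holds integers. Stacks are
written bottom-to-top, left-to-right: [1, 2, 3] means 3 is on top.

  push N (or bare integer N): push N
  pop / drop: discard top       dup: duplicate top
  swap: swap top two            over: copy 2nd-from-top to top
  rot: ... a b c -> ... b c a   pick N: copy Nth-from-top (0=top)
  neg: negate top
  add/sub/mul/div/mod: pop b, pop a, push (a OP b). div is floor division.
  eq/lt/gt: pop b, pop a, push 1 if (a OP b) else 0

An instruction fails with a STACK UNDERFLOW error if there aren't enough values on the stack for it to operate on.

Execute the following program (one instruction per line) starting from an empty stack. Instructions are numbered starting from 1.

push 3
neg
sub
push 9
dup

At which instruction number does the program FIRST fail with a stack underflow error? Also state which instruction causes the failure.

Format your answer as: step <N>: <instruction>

Step 1 ('push 3'): stack = [3], depth = 1
Step 2 ('neg'): stack = [-3], depth = 1
Step 3 ('sub'): needs 2 value(s) but depth is 1 — STACK UNDERFLOW

Answer: step 3: sub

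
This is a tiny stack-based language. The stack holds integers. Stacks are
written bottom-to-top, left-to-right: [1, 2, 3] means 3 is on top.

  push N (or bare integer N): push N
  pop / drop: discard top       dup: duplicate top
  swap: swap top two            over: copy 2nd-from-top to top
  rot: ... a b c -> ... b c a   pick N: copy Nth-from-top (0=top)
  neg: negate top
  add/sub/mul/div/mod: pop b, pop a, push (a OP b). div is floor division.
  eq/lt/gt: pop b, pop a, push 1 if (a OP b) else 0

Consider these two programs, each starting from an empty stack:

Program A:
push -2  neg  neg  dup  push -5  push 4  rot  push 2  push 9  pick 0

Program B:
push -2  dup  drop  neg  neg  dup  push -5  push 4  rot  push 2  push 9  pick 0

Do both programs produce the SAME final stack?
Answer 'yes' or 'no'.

Program A trace:
  After 'push -2': [-2]
  After 'neg': [2]
  After 'neg': [-2]
  After 'dup': [-2, -2]
  After 'push -5': [-2, -2, -5]
  After 'push 4': [-2, -2, -5, 4]
  After 'rot': [-2, -5, 4, -2]
  After 'push 2': [-2, -5, 4, -2, 2]
  After 'push 9': [-2, -5, 4, -2, 2, 9]
  After 'pick 0': [-2, -5, 4, -2, 2, 9, 9]
Program A final stack: [-2, -5, 4, -2, 2, 9, 9]

Program B trace:
  After 'push -2': [-2]
  After 'dup': [-2, -2]
  After 'drop': [-2]
  After 'neg': [2]
  After 'neg': [-2]
  After 'dup': [-2, -2]
  After 'push -5': [-2, -2, -5]
  After 'push 4': [-2, -2, -5, 4]
  After 'rot': [-2, -5, 4, -2]
  After 'push 2': [-2, -5, 4, -2, 2]
  After 'push 9': [-2, -5, 4, -2, 2, 9]
  After 'pick 0': [-2, -5, 4, -2, 2, 9, 9]
Program B final stack: [-2, -5, 4, -2, 2, 9, 9]
Same: yes

Answer: yes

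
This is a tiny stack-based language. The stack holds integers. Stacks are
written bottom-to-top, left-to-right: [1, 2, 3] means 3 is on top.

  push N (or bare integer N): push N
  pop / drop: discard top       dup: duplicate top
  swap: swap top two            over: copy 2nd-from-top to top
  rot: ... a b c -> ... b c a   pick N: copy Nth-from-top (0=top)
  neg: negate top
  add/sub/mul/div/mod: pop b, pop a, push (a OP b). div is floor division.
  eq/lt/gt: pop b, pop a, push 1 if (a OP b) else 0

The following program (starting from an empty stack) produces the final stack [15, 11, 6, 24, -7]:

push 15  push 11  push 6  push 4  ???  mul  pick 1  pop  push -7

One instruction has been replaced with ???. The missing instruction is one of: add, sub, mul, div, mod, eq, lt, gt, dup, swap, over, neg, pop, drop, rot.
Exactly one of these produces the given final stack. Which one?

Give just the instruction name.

Stack before ???: [15, 11, 6, 4]
Stack after ???:  [15, 11, 6, 4, 6]
The instruction that transforms [15, 11, 6, 4] -> [15, 11, 6, 4, 6] is: over

Answer: over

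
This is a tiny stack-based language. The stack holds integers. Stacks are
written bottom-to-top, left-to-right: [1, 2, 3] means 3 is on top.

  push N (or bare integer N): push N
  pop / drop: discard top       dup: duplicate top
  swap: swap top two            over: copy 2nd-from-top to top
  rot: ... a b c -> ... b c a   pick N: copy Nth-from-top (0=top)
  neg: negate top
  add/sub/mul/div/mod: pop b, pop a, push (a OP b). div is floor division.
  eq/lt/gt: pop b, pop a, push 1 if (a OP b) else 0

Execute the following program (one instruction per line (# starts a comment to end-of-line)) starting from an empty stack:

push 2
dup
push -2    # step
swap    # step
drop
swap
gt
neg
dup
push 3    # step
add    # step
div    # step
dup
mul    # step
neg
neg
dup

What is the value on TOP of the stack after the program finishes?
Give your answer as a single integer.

Answer: 0

Derivation:
After 'push 2': [2]
After 'dup': [2, 2]
After 'push -2': [2, 2, -2]
After 'swap': [2, -2, 2]
After 'drop': [2, -2]
After 'swap': [-2, 2]
After 'gt': [0]
After 'neg': [0]
After 'dup': [0, 0]
After 'push 3': [0, 0, 3]
After 'add': [0, 3]
After 'div': [0]
After 'dup': [0, 0]
After 'mul': [0]
After 'neg': [0]
After 'neg': [0]
After 'dup': [0, 0]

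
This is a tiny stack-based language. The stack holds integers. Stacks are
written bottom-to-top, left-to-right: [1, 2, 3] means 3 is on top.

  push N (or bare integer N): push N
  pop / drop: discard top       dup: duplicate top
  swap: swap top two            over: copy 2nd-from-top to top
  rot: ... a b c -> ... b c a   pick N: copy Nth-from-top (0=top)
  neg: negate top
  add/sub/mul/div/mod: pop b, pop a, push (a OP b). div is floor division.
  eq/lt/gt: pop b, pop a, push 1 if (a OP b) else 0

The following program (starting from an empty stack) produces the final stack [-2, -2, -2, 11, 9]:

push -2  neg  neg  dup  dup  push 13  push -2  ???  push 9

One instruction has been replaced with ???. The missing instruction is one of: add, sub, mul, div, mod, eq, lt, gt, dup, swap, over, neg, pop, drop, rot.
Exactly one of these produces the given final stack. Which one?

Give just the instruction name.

Answer: add

Derivation:
Stack before ???: [-2, -2, -2, 13, -2]
Stack after ???:  [-2, -2, -2, 11]
The instruction that transforms [-2, -2, -2, 13, -2] -> [-2, -2, -2, 11] is: add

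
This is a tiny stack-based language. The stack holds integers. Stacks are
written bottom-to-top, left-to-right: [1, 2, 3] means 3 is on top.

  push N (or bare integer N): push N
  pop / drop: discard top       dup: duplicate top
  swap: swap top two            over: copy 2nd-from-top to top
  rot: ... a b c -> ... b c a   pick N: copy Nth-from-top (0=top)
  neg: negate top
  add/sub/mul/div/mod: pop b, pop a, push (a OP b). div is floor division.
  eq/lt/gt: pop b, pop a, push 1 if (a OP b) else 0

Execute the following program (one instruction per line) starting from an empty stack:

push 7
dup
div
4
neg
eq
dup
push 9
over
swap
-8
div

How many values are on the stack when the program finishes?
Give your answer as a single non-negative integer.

Answer: 4

Derivation:
After 'push 7': stack = [7] (depth 1)
After 'dup': stack = [7, 7] (depth 2)
After 'div': stack = [1] (depth 1)
After 'push 4': stack = [1, 4] (depth 2)
After 'neg': stack = [1, -4] (depth 2)
After 'eq': stack = [0] (depth 1)
After 'dup': stack = [0, 0] (depth 2)
After 'push 9': stack = [0, 0, 9] (depth 3)
After 'over': stack = [0, 0, 9, 0] (depth 4)
After 'swap': stack = [0, 0, 0, 9] (depth 4)
After 'push -8': stack = [0, 0, 0, 9, -8] (depth 5)
After 'div': stack = [0, 0, 0, -2] (depth 4)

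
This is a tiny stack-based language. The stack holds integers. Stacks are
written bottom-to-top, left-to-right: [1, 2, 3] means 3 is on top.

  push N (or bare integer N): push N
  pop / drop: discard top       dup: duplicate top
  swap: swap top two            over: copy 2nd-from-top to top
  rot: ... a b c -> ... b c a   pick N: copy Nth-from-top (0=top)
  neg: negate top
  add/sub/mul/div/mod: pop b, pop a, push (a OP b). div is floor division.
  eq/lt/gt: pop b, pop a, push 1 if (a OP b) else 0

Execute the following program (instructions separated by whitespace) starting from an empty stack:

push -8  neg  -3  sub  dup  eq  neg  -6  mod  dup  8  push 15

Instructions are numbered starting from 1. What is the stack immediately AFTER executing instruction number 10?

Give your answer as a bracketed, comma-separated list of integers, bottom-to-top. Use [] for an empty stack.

Step 1 ('push -8'): [-8]
Step 2 ('neg'): [8]
Step 3 ('-3'): [8, -3]
Step 4 ('sub'): [11]
Step 5 ('dup'): [11, 11]
Step 6 ('eq'): [1]
Step 7 ('neg'): [-1]
Step 8 ('-6'): [-1, -6]
Step 9 ('mod'): [-1]
Step 10 ('dup'): [-1, -1]

Answer: [-1, -1]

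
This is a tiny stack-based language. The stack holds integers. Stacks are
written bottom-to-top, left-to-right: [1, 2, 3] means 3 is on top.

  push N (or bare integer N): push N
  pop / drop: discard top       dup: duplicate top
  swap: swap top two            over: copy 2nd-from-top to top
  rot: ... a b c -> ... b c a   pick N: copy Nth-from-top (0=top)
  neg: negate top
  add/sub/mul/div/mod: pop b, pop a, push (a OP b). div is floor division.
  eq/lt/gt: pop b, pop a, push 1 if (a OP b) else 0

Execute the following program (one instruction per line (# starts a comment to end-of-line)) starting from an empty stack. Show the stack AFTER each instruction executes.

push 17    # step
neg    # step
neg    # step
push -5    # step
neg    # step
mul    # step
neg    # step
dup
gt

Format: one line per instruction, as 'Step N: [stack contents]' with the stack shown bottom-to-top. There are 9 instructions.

Step 1: [17]
Step 2: [-17]
Step 3: [17]
Step 4: [17, -5]
Step 5: [17, 5]
Step 6: [85]
Step 7: [-85]
Step 8: [-85, -85]
Step 9: [0]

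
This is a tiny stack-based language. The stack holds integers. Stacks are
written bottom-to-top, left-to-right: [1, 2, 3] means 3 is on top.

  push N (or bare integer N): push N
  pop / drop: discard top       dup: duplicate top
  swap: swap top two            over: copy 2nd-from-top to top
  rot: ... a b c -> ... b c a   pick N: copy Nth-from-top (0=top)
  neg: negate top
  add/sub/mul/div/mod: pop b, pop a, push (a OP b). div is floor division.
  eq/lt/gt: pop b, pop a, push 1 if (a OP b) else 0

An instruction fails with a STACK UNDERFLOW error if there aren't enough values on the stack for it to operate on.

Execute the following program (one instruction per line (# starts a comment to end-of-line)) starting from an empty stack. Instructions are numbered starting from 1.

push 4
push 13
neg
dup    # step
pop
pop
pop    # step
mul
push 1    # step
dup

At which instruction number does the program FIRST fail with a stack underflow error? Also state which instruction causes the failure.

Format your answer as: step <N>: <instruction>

Step 1 ('push 4'): stack = [4], depth = 1
Step 2 ('push 13'): stack = [4, 13], depth = 2
Step 3 ('neg'): stack = [4, -13], depth = 2
Step 4 ('dup'): stack = [4, -13, -13], depth = 3
Step 5 ('pop'): stack = [4, -13], depth = 2
Step 6 ('pop'): stack = [4], depth = 1
Step 7 ('pop'): stack = [], depth = 0
Step 8 ('mul'): needs 2 value(s) but depth is 0 — STACK UNDERFLOW

Answer: step 8: mul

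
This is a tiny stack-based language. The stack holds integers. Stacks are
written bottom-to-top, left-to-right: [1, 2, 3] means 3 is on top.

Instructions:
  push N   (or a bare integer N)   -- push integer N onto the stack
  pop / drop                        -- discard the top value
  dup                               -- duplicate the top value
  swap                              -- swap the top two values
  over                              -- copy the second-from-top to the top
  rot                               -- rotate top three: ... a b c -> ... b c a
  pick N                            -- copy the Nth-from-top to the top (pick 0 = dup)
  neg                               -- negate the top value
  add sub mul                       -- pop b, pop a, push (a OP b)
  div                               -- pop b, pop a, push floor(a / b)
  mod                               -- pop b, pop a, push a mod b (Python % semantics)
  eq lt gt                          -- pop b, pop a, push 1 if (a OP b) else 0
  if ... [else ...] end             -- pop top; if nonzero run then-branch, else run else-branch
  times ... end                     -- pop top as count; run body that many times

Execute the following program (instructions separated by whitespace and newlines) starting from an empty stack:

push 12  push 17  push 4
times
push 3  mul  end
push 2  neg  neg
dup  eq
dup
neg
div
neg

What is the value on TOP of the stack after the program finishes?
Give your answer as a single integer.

After 'push 12': [12]
After 'push 17': [12, 17]
After 'push 4': [12, 17, 4]
After 'times': [12, 17]
After 'push 3': [12, 17, 3]
After 'mul': [12, 51]
After 'push 3': [12, 51, 3]
After 'mul': [12, 153]
After 'push 3': [12, 153, 3]
After 'mul': [12, 459]
  ...
After 'mul': [12, 1377]
After 'push 2': [12, 1377, 2]
After 'neg': [12, 1377, -2]
After 'neg': [12, 1377, 2]
After 'dup': [12, 1377, 2, 2]
After 'eq': [12, 1377, 1]
After 'dup': [12, 1377, 1, 1]
After 'neg': [12, 1377, 1, -1]
After 'div': [12, 1377, -1]
After 'neg': [12, 1377, 1]

Answer: 1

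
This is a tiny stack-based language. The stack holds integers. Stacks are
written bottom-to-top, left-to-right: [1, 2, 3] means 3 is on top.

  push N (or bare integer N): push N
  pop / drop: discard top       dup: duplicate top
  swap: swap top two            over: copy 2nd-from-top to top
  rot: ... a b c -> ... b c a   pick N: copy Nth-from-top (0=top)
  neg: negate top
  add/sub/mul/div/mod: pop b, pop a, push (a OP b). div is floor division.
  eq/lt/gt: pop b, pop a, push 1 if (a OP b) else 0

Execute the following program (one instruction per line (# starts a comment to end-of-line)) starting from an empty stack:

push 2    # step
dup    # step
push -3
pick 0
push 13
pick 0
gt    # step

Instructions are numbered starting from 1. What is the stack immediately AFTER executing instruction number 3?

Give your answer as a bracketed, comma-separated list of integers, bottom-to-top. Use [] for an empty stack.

Step 1 ('push 2'): [2]
Step 2 ('dup'): [2, 2]
Step 3 ('push -3'): [2, 2, -3]

Answer: [2, 2, -3]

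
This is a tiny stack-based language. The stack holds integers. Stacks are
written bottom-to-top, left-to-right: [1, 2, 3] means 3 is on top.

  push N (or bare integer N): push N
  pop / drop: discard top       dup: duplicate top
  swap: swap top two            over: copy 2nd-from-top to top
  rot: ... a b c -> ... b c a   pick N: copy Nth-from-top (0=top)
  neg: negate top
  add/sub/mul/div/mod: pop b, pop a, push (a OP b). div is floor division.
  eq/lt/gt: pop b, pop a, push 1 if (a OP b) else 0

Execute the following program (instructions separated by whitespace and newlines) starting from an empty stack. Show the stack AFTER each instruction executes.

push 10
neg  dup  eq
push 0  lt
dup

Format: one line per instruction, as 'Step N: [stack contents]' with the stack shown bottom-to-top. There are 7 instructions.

Step 1: [10]
Step 2: [-10]
Step 3: [-10, -10]
Step 4: [1]
Step 5: [1, 0]
Step 6: [0]
Step 7: [0, 0]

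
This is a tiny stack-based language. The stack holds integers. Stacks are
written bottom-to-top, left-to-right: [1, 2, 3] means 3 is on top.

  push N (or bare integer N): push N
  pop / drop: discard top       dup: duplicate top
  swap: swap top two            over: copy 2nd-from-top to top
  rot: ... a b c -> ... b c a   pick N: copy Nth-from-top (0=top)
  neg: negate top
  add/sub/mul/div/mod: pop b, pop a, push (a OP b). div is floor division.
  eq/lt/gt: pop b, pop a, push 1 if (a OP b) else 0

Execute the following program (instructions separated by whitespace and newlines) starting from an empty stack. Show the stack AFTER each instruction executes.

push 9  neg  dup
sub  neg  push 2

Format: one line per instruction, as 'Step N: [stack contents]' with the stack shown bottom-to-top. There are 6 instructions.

Step 1: [9]
Step 2: [-9]
Step 3: [-9, -9]
Step 4: [0]
Step 5: [0]
Step 6: [0, 2]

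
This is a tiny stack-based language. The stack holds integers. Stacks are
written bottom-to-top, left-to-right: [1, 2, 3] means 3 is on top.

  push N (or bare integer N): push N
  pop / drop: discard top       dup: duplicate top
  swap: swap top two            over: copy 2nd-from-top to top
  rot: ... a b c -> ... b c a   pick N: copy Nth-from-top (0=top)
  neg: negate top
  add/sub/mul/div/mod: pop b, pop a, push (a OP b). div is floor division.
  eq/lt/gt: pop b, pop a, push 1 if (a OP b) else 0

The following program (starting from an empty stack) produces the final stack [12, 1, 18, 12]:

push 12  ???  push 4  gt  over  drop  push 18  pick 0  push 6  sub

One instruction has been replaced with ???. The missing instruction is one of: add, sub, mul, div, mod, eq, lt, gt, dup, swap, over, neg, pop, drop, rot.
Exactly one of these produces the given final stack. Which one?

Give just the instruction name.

Answer: dup

Derivation:
Stack before ???: [12]
Stack after ???:  [12, 12]
The instruction that transforms [12] -> [12, 12] is: dup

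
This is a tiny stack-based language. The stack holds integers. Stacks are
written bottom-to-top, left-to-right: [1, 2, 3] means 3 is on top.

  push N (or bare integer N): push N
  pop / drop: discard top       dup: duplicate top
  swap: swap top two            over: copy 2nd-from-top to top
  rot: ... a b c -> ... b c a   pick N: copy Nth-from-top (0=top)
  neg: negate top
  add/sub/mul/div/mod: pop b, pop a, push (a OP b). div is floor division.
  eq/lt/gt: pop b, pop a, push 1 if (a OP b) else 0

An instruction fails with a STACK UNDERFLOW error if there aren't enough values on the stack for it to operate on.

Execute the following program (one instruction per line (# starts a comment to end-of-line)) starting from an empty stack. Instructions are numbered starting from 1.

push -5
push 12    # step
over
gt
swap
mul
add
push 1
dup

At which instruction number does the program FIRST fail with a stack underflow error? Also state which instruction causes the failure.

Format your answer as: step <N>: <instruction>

Step 1 ('push -5'): stack = [-5], depth = 1
Step 2 ('push 12'): stack = [-5, 12], depth = 2
Step 3 ('over'): stack = [-5, 12, -5], depth = 3
Step 4 ('gt'): stack = [-5, 1], depth = 2
Step 5 ('swap'): stack = [1, -5], depth = 2
Step 6 ('mul'): stack = [-5], depth = 1
Step 7 ('add'): needs 2 value(s) but depth is 1 — STACK UNDERFLOW

Answer: step 7: add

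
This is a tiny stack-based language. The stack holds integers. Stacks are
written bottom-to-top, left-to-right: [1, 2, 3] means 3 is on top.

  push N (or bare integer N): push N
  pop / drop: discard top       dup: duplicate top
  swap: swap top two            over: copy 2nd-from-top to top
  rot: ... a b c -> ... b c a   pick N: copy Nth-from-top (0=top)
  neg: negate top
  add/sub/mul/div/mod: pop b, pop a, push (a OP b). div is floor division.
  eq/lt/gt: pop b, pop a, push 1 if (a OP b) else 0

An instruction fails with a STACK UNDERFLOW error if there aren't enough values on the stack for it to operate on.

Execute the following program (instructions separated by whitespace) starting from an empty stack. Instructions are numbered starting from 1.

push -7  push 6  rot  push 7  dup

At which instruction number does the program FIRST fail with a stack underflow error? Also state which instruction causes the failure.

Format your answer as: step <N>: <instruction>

Answer: step 3: rot

Derivation:
Step 1 ('push -7'): stack = [-7], depth = 1
Step 2 ('push 6'): stack = [-7, 6], depth = 2
Step 3 ('rot'): needs 3 value(s) but depth is 2 — STACK UNDERFLOW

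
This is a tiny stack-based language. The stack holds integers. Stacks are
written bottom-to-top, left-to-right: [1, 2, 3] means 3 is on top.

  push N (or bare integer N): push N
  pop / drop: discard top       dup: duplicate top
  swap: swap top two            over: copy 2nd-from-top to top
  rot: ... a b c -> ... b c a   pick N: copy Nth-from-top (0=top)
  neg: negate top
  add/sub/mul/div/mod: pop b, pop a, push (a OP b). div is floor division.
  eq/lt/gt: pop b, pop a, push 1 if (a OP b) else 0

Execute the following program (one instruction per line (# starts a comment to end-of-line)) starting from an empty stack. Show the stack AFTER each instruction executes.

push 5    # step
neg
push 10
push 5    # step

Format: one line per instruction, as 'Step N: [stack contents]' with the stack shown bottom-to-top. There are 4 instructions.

Step 1: [5]
Step 2: [-5]
Step 3: [-5, 10]
Step 4: [-5, 10, 5]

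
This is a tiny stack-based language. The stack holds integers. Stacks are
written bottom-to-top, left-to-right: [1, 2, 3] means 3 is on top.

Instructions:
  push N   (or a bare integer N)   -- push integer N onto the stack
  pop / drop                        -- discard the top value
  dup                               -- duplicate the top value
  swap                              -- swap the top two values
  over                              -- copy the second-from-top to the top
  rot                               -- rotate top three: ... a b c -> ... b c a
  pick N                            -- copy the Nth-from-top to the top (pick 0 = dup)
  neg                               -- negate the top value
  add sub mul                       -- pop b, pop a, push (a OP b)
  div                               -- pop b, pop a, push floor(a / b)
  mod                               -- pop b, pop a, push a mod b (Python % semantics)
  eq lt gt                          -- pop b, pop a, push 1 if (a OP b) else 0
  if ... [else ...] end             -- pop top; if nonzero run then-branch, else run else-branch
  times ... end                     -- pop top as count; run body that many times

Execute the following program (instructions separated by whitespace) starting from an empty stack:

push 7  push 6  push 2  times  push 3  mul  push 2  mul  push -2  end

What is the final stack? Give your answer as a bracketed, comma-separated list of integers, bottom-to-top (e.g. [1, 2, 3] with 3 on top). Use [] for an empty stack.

After 'push 7': [7]
After 'push 6': [7, 6]
After 'push 2': [7, 6, 2]
After 'times': [7, 6]
After 'push 3': [7, 6, 3]
After 'mul': [7, 18]
After 'push 2': [7, 18, 2]
After 'mul': [7, 36]
After 'push -2': [7, 36, -2]
After 'push 3': [7, 36, -2, 3]
After 'mul': [7, 36, -6]
After 'push 2': [7, 36, -6, 2]
After 'mul': [7, 36, -12]
After 'push -2': [7, 36, -12, -2]

Answer: [7, 36, -12, -2]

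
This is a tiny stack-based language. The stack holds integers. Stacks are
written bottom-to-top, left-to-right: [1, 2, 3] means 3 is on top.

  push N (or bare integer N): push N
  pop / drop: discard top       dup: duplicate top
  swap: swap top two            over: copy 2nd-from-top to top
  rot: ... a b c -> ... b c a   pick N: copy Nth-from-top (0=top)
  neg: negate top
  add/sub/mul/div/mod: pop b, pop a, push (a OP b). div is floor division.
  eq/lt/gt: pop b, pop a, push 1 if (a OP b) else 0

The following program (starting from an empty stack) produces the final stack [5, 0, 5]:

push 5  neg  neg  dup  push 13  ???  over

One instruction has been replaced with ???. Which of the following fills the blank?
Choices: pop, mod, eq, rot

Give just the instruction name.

Stack before ???: [5, 5, 13]
Stack after ???:  [5, 0]
Checking each choice:
  pop: produces [5, 5, 5]
  mod: produces [5, 5, 5]
  eq: MATCH
  rot: produces [5, 13, 5, 13]


Answer: eq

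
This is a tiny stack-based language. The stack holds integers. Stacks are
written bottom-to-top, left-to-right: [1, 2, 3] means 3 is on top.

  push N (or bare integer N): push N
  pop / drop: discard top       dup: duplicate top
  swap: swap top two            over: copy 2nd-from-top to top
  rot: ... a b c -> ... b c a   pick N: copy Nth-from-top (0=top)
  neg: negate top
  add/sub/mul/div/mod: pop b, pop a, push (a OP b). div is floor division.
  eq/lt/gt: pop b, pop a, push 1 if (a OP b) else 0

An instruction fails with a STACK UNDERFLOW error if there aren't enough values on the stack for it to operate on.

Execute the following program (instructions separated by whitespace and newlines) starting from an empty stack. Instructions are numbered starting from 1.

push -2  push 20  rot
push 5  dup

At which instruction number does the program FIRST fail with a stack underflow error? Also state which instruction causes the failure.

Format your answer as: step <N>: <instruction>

Answer: step 3: rot

Derivation:
Step 1 ('push -2'): stack = [-2], depth = 1
Step 2 ('push 20'): stack = [-2, 20], depth = 2
Step 3 ('rot'): needs 3 value(s) but depth is 2 — STACK UNDERFLOW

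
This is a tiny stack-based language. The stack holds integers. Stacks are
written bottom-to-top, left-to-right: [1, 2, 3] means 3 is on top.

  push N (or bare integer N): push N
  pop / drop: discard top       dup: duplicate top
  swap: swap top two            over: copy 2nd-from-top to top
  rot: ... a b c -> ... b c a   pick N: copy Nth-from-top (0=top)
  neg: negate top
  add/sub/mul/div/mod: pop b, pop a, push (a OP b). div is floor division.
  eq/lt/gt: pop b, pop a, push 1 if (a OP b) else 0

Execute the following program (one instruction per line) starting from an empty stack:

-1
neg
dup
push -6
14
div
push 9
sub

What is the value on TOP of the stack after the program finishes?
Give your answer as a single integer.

After 'push -1': [-1]
After 'neg': [1]
After 'dup': [1, 1]
After 'push -6': [1, 1, -6]
After 'push 14': [1, 1, -6, 14]
After 'div': [1, 1, -1]
After 'push 9': [1, 1, -1, 9]
After 'sub': [1, 1, -10]

Answer: -10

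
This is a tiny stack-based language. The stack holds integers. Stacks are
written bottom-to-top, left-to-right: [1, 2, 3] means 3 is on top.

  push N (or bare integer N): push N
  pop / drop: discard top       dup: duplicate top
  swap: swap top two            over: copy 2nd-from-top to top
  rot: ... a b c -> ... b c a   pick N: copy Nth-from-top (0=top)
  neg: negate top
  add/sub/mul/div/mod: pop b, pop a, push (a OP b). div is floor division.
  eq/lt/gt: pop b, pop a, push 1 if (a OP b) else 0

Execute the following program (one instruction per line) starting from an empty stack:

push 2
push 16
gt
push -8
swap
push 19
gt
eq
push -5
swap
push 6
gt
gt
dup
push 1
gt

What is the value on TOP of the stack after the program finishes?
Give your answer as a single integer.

Answer: 0

Derivation:
After 'push 2': [2]
After 'push 16': [2, 16]
After 'gt': [0]
After 'push -8': [0, -8]
After 'swap': [-8, 0]
After 'push 19': [-8, 0, 19]
After 'gt': [-8, 0]
After 'eq': [0]
After 'push -5': [0, -5]
After 'swap': [-5, 0]
After 'push 6': [-5, 0, 6]
After 'gt': [-5, 0]
After 'gt': [0]
After 'dup': [0, 0]
After 'push 1': [0, 0, 1]
After 'gt': [0, 0]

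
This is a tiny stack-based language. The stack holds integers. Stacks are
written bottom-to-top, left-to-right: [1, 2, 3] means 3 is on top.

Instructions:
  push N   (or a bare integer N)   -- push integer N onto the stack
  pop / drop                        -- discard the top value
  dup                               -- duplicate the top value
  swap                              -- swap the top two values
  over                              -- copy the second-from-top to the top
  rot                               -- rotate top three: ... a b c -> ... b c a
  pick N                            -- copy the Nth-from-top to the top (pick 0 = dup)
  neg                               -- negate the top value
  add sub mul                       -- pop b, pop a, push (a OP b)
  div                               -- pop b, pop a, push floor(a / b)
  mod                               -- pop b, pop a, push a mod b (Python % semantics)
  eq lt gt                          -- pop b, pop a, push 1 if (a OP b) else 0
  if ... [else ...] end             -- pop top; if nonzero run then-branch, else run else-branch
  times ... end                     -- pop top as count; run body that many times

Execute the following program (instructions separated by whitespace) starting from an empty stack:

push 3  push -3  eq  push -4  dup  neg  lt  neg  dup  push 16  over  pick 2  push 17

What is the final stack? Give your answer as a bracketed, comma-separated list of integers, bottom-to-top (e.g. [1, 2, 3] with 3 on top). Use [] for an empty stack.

After 'push 3': [3]
After 'push -3': [3, -3]
After 'eq': [0]
After 'push -4': [0, -4]
After 'dup': [0, -4, -4]
After 'neg': [0, -4, 4]
After 'lt': [0, 1]
After 'neg': [0, -1]
After 'dup': [0, -1, -1]
After 'push 16': [0, -1, -1, 16]
After 'over': [0, -1, -1, 16, -1]
After 'pick 2': [0, -1, -1, 16, -1, -1]
After 'push 17': [0, -1, -1, 16, -1, -1, 17]

Answer: [0, -1, -1, 16, -1, -1, 17]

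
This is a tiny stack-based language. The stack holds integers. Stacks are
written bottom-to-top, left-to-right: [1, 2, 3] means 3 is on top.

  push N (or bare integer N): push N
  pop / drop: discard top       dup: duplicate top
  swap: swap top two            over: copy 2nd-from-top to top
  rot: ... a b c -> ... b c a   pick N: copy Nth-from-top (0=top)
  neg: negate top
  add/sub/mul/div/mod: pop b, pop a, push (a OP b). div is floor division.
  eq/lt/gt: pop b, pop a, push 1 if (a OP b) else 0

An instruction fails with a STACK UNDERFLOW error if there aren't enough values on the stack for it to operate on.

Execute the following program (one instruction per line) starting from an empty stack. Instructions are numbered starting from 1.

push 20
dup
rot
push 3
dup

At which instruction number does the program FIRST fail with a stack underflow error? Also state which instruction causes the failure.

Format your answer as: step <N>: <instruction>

Answer: step 3: rot

Derivation:
Step 1 ('push 20'): stack = [20], depth = 1
Step 2 ('dup'): stack = [20, 20], depth = 2
Step 3 ('rot'): needs 3 value(s) but depth is 2 — STACK UNDERFLOW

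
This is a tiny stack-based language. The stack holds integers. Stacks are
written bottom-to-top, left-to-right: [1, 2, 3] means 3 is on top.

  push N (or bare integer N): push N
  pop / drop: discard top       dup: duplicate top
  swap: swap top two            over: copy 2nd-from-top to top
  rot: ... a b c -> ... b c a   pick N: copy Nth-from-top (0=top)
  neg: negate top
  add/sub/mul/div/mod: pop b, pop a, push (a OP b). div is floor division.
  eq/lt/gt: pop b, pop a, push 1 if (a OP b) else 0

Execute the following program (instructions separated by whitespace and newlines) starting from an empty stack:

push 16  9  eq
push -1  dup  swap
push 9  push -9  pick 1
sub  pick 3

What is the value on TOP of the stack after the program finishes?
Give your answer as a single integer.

Answer: -1

Derivation:
After 'push 16': [16]
After 'push 9': [16, 9]
After 'eq': [0]
After 'push -1': [0, -1]
After 'dup': [0, -1, -1]
After 'swap': [0, -1, -1]
After 'push 9': [0, -1, -1, 9]
After 'push -9': [0, -1, -1, 9, -9]
After 'pick 1': [0, -1, -1, 9, -9, 9]
After 'sub': [0, -1, -1, 9, -18]
After 'pick 3': [0, -1, -1, 9, -18, -1]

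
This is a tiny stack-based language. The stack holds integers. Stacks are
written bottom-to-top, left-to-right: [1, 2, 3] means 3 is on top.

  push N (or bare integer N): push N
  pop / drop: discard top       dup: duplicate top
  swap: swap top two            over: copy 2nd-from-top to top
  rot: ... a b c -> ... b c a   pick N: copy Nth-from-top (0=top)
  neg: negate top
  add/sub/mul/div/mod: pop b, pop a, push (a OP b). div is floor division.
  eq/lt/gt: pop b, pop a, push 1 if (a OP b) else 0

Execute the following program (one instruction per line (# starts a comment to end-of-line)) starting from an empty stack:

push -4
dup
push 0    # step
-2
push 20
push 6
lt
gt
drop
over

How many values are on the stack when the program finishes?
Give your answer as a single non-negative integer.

Answer: 4

Derivation:
After 'push -4': stack = [-4] (depth 1)
After 'dup': stack = [-4, -4] (depth 2)
After 'push 0': stack = [-4, -4, 0] (depth 3)
After 'push -2': stack = [-4, -4, 0, -2] (depth 4)
After 'push 20': stack = [-4, -4, 0, -2, 20] (depth 5)
After 'push 6': stack = [-4, -4, 0, -2, 20, 6] (depth 6)
After 'lt': stack = [-4, -4, 0, -2, 0] (depth 5)
After 'gt': stack = [-4, -4, 0, 0] (depth 4)
After 'drop': stack = [-4, -4, 0] (depth 3)
After 'over': stack = [-4, -4, 0, -4] (depth 4)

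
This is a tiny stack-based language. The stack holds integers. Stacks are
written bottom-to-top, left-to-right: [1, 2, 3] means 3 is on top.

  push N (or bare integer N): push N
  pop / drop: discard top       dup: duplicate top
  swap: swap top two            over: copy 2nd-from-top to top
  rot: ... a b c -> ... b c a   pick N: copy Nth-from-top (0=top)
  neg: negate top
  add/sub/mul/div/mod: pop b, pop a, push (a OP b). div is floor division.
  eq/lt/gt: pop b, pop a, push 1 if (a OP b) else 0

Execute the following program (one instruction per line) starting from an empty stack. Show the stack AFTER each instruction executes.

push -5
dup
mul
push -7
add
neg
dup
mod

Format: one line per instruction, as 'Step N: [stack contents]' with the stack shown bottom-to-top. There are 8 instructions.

Step 1: [-5]
Step 2: [-5, -5]
Step 3: [25]
Step 4: [25, -7]
Step 5: [18]
Step 6: [-18]
Step 7: [-18, -18]
Step 8: [0]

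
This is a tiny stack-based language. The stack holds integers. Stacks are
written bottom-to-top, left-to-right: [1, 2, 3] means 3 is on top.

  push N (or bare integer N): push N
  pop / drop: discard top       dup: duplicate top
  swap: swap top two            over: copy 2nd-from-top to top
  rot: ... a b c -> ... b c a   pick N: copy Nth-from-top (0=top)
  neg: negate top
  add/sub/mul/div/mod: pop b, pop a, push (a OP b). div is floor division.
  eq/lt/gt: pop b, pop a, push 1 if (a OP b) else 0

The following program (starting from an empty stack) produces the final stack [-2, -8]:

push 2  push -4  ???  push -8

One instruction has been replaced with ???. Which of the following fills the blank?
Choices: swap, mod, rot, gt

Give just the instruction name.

Answer: mod

Derivation:
Stack before ???: [2, -4]
Stack after ???:  [-2]
Checking each choice:
  swap: produces [-4, 2, -8]
  mod: MATCH
  rot: stack underflow (need 3, have 2)
  gt: produces [1, -8]


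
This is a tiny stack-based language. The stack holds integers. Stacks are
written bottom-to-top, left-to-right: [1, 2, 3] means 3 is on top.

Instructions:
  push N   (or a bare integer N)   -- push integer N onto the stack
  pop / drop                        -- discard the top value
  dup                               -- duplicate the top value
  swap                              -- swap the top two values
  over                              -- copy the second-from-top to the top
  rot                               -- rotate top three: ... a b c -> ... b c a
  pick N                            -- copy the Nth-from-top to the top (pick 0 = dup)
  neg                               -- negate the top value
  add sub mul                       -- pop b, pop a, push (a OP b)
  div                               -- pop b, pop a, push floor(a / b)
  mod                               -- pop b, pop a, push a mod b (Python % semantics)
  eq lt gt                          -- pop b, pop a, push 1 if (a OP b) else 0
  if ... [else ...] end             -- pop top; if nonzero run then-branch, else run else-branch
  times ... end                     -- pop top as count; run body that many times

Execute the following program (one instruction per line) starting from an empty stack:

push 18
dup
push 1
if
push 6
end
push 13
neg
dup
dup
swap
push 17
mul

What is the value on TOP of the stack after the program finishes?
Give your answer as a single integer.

After 'push 18': [18]
After 'dup': [18, 18]
After 'push 1': [18, 18, 1]
After 'if': [18, 18]
After 'push 6': [18, 18, 6]
After 'push 13': [18, 18, 6, 13]
After 'neg': [18, 18, 6, -13]
After 'dup': [18, 18, 6, -13, -13]
After 'dup': [18, 18, 6, -13, -13, -13]
After 'swap': [18, 18, 6, -13, -13, -13]
After 'push 17': [18, 18, 6, -13, -13, -13, 17]
After 'mul': [18, 18, 6, -13, -13, -221]

Answer: -221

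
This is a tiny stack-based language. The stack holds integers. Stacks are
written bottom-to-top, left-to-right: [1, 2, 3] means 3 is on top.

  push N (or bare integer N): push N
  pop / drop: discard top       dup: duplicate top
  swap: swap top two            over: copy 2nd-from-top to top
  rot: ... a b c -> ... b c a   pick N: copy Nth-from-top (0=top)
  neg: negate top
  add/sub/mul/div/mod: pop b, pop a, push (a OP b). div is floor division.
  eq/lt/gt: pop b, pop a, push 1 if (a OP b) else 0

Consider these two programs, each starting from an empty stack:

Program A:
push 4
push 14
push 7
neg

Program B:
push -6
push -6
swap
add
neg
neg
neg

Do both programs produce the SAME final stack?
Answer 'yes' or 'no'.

Answer: no

Derivation:
Program A trace:
  After 'push 4': [4]
  After 'push 14': [4, 14]
  After 'push 7': [4, 14, 7]
  After 'neg': [4, 14, -7]
Program A final stack: [4, 14, -7]

Program B trace:
  After 'push -6': [-6]
  After 'push -6': [-6, -6]
  After 'swap': [-6, -6]
  After 'add': [-12]
  After 'neg': [12]
  After 'neg': [-12]
  After 'neg': [12]
Program B final stack: [12]
Same: no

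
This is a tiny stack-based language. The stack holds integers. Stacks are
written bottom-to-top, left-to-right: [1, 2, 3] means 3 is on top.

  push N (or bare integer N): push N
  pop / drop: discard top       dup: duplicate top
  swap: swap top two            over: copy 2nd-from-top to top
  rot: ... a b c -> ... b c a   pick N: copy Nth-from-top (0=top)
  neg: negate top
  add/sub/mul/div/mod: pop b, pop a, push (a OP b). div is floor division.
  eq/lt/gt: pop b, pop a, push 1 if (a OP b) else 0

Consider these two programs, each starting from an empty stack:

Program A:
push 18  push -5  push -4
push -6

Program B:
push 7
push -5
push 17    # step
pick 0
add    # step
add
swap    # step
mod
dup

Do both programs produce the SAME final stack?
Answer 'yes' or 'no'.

Answer: no

Derivation:
Program A trace:
  After 'push 18': [18]
  After 'push -5': [18, -5]
  After 'push -4': [18, -5, -4]
  After 'push -6': [18, -5, -4, -6]
Program A final stack: [18, -5, -4, -6]

Program B trace:
  After 'push 7': [7]
  After 'push -5': [7, -5]
  After 'push 17': [7, -5, 17]
  After 'pick 0': [7, -5, 17, 17]
  After 'add': [7, -5, 34]
  After 'add': [7, 29]
  After 'swap': [29, 7]
  After 'mod': [1]
  After 'dup': [1, 1]
Program B final stack: [1, 1]
Same: no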